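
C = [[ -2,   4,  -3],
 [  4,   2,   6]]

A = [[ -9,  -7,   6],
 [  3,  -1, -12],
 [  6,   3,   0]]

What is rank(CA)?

First compute CA:
[[ 12,   1, -60],
 [  6, -12,   0]]
Now row reduce the product.
R2 ← R2 − (1/2)·R1: [0, -25/2, 30]
2 nonzero rows, so rank(CA) = 2.

2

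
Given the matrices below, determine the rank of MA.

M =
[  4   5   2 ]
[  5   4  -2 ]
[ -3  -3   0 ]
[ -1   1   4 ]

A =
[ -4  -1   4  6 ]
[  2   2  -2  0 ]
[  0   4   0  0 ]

2

First compute MA:
[[ -6,  14,   6,  24],
 [-12,  -5,  12,  30],
 [  6,  -3,  -6, -18],
 [  6,  19,  -6,  -6]]
Now row reduce the product.
R2 ← R2 − (2)·R1: [0, -33, 0, -18]
R3 ← R3 + R1: [0, 11, 0, 6]
R4 ← R4 + R1: [0, 33, 0, 18]
R3 ← R3 + (1/3)·R2: [0, 0, 0, 0]
R4 ← R4 + R2: [0, 0, 0, 0]
2 nonzero rows, so rank(MA) = 2.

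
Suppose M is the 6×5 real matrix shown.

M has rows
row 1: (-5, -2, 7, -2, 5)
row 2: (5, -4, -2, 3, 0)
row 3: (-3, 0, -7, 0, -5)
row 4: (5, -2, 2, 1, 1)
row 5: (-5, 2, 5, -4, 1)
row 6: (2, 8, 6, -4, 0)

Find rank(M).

Row reduce to echelon form.
R2 ← R2 + R1: [0, -6, 5, 1, 5]
R3 ← R3 − (3/5)·R1: [0, 6/5, -56/5, 6/5, -8]
R4 ← R4 + R1: [0, -4, 9, -1, 6]
R5 ← R5 − R1: [0, 4, -2, -2, -4]
R6 ← R6 + (2/5)·R1: [0, 36/5, 44/5, -24/5, 2]
R3 ← R3 + (1/5)·R2: [0, 0, -51/5, 7/5, -7]
R4 ← R4 − (2/3)·R2: [0, 0, 17/3, -5/3, 8/3]
R5 ← R5 + (2/3)·R2: [0, 0, 4/3, -4/3, -2/3]
R6 ← R6 + (6/5)·R2: [0, 0, 74/5, -18/5, 8]
R4 ← R4 + (5/9)·R3: [0, 0, 0, -8/9, -11/9]
R5 ← R5 + (20/153)·R3: [0, 0, 0, -176/153, -242/153]
R6 ← R6 + (74/51)·R3: [0, 0, 0, -80/51, -110/51]
R5 ← R5 − (22/17)·R4: [0, 0, 0, 0, 0]
R6 ← R6 − (30/17)·R4: [0, 0, 0, 0, 0]
Echelon form has 4 nonzero rows, so rank(M) = 4.

4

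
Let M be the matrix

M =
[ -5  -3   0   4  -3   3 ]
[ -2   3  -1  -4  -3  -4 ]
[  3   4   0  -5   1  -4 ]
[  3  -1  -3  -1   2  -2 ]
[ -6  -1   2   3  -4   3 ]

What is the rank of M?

3

Row reduce to echelon form.
R2 ← R2 − (2/5)·R1: [0, 21/5, -1, -28/5, -9/5, -26/5]
R3 ← R3 + (3/5)·R1: [0, 11/5, 0, -13/5, -4/5, -11/5]
R4 ← R4 + (3/5)·R1: [0, -14/5, -3, 7/5, 1/5, -1/5]
R5 ← R5 − (6/5)·R1: [0, 13/5, 2, -9/5, -2/5, -3/5]
R3 ← R3 − (11/21)·R2: [0, 0, 11/21, 1/3, 1/7, 11/21]
R4 ← R4 + (2/3)·R2: [0, 0, -11/3, -7/3, -1, -11/3]
R5 ← R5 − (13/21)·R2: [0, 0, 55/21, 5/3, 5/7, 55/21]
R4 ← R4 + (7)·R3: [0, 0, 0, 0, 0, 0]
R5 ← R5 − (5)·R3: [0, 0, 0, 0, 0, 0]
Echelon form has 3 nonzero rows, so rank(M) = 3.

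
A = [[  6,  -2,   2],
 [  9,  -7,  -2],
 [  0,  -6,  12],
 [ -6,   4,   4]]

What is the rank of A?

Row reduce to echelon form.
R2 ← R2 − (3/2)·R1: [0, -4, -5]
R4 ← R4 + R1: [0, 2, 6]
R3 ← R3 − (3/2)·R2: [0, 0, 39/2]
R4 ← R4 + (1/2)·R2: [0, 0, 7/2]
R4 ← R4 − (7/39)·R3: [0, 0, 0]
Echelon form has 3 nonzero rows, so rank(A) = 3.

3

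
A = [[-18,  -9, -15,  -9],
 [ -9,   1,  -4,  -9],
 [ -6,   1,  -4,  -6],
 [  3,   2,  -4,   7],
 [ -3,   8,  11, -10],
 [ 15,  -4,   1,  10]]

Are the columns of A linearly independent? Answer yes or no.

yes

Row reduce A to echelon form.
R2 ← R2 − (1/2)·R1: [0, 11/2, 7/2, -9/2]
R3 ← R3 − (1/3)·R1: [0, 4, 1, -3]
R4 ← R4 + (1/6)·R1: [0, 1/2, -13/2, 11/2]
R5 ← R5 − (1/6)·R1: [0, 19/2, 27/2, -17/2]
R6 ← R6 + (5/6)·R1: [0, -23/2, -23/2, 5/2]
R3 ← R3 − (8/11)·R2: [0, 0, -17/11, 3/11]
R4 ← R4 − (1/11)·R2: [0, 0, -75/11, 65/11]
R5 ← R5 − (19/11)·R2: [0, 0, 82/11, -8/11]
R6 ← R6 + (23/11)·R2: [0, 0, -46/11, -76/11]
R4 ← R4 − (75/17)·R3: [0, 0, 0, 80/17]
R5 ← R5 + (82/17)·R3: [0, 0, 0, 10/17]
R6 ← R6 − (46/17)·R3: [0, 0, 0, -130/17]
R5 ← R5 − (1/8)·R4: [0, 0, 0, 0]
R6 ← R6 + (13/8)·R4: [0, 0, 0, 0]
4 pivots among 4 columns.
Every column is a pivot column, so the columns are linearly independent.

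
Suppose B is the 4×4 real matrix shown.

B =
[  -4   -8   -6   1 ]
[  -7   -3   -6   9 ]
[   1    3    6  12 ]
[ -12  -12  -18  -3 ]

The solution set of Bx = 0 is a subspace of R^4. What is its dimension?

Row reduce to echelon form.
R2 ← R2 − (7/4)·R1: [0, 11, 9/2, 29/4]
R3 ← R3 + (1/4)·R1: [0, 1, 9/2, 49/4]
R4 ← R4 − (3)·R1: [0, 12, 0, -6]
R3 ← R3 − (1/11)·R2: [0, 0, 45/11, 255/22]
R4 ← R4 − (12/11)·R2: [0, 0, -54/11, -153/11]
R4 ← R4 + (6/5)·R3: [0, 0, 0, 0]
3 nonzero rows, so rank(B) = 3.
B has 4 columns; by rank–nullity, nullity = 4 − 3 = 1.

1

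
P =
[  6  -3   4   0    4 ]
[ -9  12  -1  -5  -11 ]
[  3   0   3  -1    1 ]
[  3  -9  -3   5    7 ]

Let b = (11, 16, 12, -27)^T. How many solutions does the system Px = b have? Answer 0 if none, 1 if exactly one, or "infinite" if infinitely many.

infinite

Row reduce the augmented matrix [P | b].
R2 ← R2 + (3/2)·R1: [0, 15/2, 5, -5, -5, 65/2]
R3 ← R3 − (1/2)·R1: [0, 3/2, 1, -1, -1, 13/2]
R4 ← R4 − (1/2)·R1: [0, -15/2, -5, 5, 5, -65/2]
R3 ← R3 − (1/5)·R2: [0, 0, 0, 0, 0, 0]
R4 ← R4 + R2: [0, 0, 0, 0, 0, 0]
The echelon form has 2 nonzero rows, and every pivot lies in the first 5 columns, so rank(P) = rank([P|b]) = 2.
The system is consistent.
rank = 2 < 5 unknowns, so there are infinitely many solutions.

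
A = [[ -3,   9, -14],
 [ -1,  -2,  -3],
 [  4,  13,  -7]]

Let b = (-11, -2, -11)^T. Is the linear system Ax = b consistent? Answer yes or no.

yes

Row reduce the augmented matrix [A | b].
R2 ← R2 − (1/3)·R1: [0, -5, 5/3, 5/3]
R3 ← R3 + (4/3)·R1: [0, 25, -77/3, -77/3]
R3 ← R3 + (5)·R2: [0, 0, -52/3, -52/3]
The echelon form has 3 nonzero rows, and every pivot lies in the first 3 columns, so rank(A) = rank([A|b]) = 3.
The system is consistent.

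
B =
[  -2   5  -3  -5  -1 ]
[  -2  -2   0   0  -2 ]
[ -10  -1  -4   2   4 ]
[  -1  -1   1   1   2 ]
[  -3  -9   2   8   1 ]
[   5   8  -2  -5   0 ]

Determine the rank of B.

4

Row reduce to echelon form.
R2 ← R2 − R1: [0, -7, 3, 5, -1]
R3 ← R3 − (5)·R1: [0, -26, 11, 27, 9]
R4 ← R4 − (1/2)·R1: [0, -7/2, 5/2, 7/2, 5/2]
R5 ← R5 − (3/2)·R1: [0, -33/2, 13/2, 31/2, 5/2]
R6 ← R6 + (5/2)·R1: [0, 41/2, -19/2, -35/2, -5/2]
R3 ← R3 − (26/7)·R2: [0, 0, -1/7, 59/7, 89/7]
R4 ← R4 − (1/2)·R2: [0, 0, 1, 1, 3]
R5 ← R5 − (33/14)·R2: [0, 0, -4/7, 26/7, 34/7]
R6 ← R6 + (41/14)·R2: [0, 0, -5/7, -20/7, -38/7]
R4 ← R4 + (7)·R3: [0, 0, 0, 60, 92]
R5 ← R5 − (4)·R3: [0, 0, 0, -30, -46]
R6 ← R6 − (5)·R3: [0, 0, 0, -45, -69]
R5 ← R5 + (1/2)·R4: [0, 0, 0, 0, 0]
R6 ← R6 + (3/4)·R4: [0, 0, 0, 0, 0]
Echelon form has 4 nonzero rows, so rank(B) = 4.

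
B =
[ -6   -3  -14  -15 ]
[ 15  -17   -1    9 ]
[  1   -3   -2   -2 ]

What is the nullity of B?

Row reduce to echelon form.
R2 ← R2 + (5/2)·R1: [0, -49/2, -36, -57/2]
R3 ← R3 + (1/6)·R1: [0, -7/2, -13/3, -9/2]
R3 ← R3 − (1/7)·R2: [0, 0, 17/21, -3/7]
3 nonzero rows, so rank(B) = 3.
B has 4 columns; by rank–nullity, nullity = 4 − 3 = 1.

1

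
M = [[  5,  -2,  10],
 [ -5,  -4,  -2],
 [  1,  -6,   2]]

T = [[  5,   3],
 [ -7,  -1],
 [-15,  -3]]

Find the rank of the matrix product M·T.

First compute MT:
[[-111, -13],
 [ 33,  -5],
 [ 17,   3]]
Now row reduce the product.
R2 ← R2 + (11/37)·R1: [0, -328/37]
R3 ← R3 + (17/111)·R1: [0, 112/111]
R3 ← R3 + (14/123)·R2: [0, 0]
2 nonzero rows, so rank(MT) = 2.

2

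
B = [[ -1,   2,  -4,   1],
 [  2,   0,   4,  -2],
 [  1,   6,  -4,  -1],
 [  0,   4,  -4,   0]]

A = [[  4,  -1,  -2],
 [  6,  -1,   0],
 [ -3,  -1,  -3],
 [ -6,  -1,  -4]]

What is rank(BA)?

First compute BA:
[[ 14,   2,  10],
 [  8,  -4,  -8],
 [ 58,  -2,  14],
 [ 36,   0,  12]]
Now row reduce the product.
R2 ← R2 − (4/7)·R1: [0, -36/7, -96/7]
R3 ← R3 − (29/7)·R1: [0, -72/7, -192/7]
R4 ← R4 − (18/7)·R1: [0, -36/7, -96/7]
R3 ← R3 − (2)·R2: [0, 0, 0]
R4 ← R4 − R2: [0, 0, 0]
2 nonzero rows, so rank(BA) = 2.

2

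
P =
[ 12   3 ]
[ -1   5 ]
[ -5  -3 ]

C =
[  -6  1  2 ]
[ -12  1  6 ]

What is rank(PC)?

2

First compute PC:
[[-108,  15,  42],
 [-54,   4,  28],
 [ 66,  -8, -28]]
Now row reduce the product.
R2 ← R2 − (1/2)·R1: [0, -7/2, 7]
R3 ← R3 + (11/18)·R1: [0, 7/6, -7/3]
R3 ← R3 + (1/3)·R2: [0, 0, 0]
2 nonzero rows, so rank(PC) = 2.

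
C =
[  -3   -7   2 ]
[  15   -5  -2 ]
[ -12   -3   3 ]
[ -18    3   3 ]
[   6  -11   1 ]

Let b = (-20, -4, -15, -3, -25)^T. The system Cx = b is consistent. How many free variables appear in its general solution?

1

Row reduce the augmented matrix [C | b].
R2 ← R2 + (5)·R1: [0, -40, 8, -104]
R3 ← R3 − (4)·R1: [0, 25, -5, 65]
R4 ← R4 − (6)·R1: [0, 45, -9, 117]
R5 ← R5 + (2)·R1: [0, -25, 5, -65]
R3 ← R3 + (5/8)·R2: [0, 0, 0, 0]
R4 ← R4 + (9/8)·R2: [0, 0, 0, 0]
R5 ← R5 − (5/8)·R2: [0, 0, 0, 0]
The echelon form has 2 nonzero rows, and every pivot lies in the first 3 columns, so rank(C) = rank([C|b]) = 2.
The system is consistent.
Free variables = (unknowns) − (rank) = 3 − 2 = 1.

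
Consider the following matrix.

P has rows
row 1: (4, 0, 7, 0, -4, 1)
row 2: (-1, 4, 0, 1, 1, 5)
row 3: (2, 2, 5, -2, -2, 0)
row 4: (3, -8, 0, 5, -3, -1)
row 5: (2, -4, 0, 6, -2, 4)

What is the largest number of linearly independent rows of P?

Row reduce to echelon form.
R2 ← R2 + (1/4)·R1: [0, 4, 7/4, 1, 0, 21/4]
R3 ← R3 − (1/2)·R1: [0, 2, 3/2, -2, 0, -1/2]
R4 ← R4 − (3/4)·R1: [0, -8, -21/4, 5, 0, -7/4]
R5 ← R5 − (1/2)·R1: [0, -4, -7/2, 6, 0, 7/2]
R3 ← R3 − (1/2)·R2: [0, 0, 5/8, -5/2, 0, -25/8]
R4 ← R4 + (2)·R2: [0, 0, -7/4, 7, 0, 35/4]
R5 ← R5 + R2: [0, 0, -7/4, 7, 0, 35/4]
R4 ← R4 + (14/5)·R3: [0, 0, 0, 0, 0, 0]
R5 ← R5 + (14/5)·R3: [0, 0, 0, 0, 0, 0]
Echelon form has 3 nonzero rows, so rank(P) = 3.
The rank gives the maximum number of linearly independent rows: 3.

3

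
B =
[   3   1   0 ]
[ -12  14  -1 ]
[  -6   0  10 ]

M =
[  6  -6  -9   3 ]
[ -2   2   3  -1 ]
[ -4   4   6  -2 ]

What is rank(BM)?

First compute BM:
[[ 16, -16, -24,   8],
 [-96,  96, 144, -48],
 [-76,  76, 114, -38]]
Now row reduce the product.
R2 ← R2 + (6)·R1: [0, 0, 0, 0]
R3 ← R3 + (19/4)·R1: [0, 0, 0, 0]
1 nonzero row, so rank(BM) = 1.

1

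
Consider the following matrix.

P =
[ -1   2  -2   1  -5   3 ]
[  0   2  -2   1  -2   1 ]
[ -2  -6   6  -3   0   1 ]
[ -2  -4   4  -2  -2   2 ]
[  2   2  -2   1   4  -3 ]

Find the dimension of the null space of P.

4

Row reduce to echelon form.
R3 ← R3 − (2)·R1: [0, -10, 10, -5, 10, -5]
R4 ← R4 − (2)·R1: [0, -8, 8, -4, 8, -4]
R5 ← R5 + (2)·R1: [0, 6, -6, 3, -6, 3]
R3 ← R3 + (5)·R2: [0, 0, 0, 0, 0, 0]
R4 ← R4 + (4)·R2: [0, 0, 0, 0, 0, 0]
R5 ← R5 − (3)·R2: [0, 0, 0, 0, 0, 0]
2 nonzero rows, so rank(P) = 2.
P has 6 columns; by rank–nullity, nullity = 6 − 2 = 4.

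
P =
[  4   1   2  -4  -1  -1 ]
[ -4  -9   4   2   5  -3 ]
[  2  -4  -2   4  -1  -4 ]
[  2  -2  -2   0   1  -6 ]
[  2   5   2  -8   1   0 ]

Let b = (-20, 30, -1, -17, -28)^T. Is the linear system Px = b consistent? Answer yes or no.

Row reduce the augmented matrix [P | b].
R2 ← R2 + R1: [0, -8, 6, -2, 4, -4, 10]
R3 ← R3 − (1/2)·R1: [0, -9/2, -3, 6, -1/2, -7/2, 9]
R4 ← R4 − (1/2)·R1: [0, -5/2, -3, 2, 3/2, -11/2, -7]
R5 ← R5 − (1/2)·R1: [0, 9/2, 1, -6, 3/2, 1/2, -18]
R3 ← R3 − (9/16)·R2: [0, 0, -51/8, 57/8, -11/4, -5/4, 27/8]
R4 ← R4 − (5/16)·R2: [0, 0, -39/8, 21/8, 1/4, -17/4, -81/8]
R5 ← R5 + (9/16)·R2: [0, 0, 35/8, -57/8, 15/4, -7/4, -99/8]
R4 ← R4 − (13/17)·R3: [0, 0, 0, -48/17, 40/17, -56/17, -216/17]
R5 ← R5 + (35/51)·R3: [0, 0, 0, -38/17, 95/51, -133/51, -171/17]
R5 ← R5 − (19/24)·R4: [0, 0, 0, 0, 0, 0, 0]
The echelon form has 4 nonzero rows, and every pivot lies in the first 6 columns, so rank(P) = rank([P|b]) = 4.
The system is consistent.

yes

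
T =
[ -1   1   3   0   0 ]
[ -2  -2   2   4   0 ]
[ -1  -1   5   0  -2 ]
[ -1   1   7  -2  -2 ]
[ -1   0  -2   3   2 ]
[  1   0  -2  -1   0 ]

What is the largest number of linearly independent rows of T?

3

Row reduce to echelon form.
R2 ← R2 − (2)·R1: [0, -4, -4, 4, 0]
R3 ← R3 − R1: [0, -2, 2, 0, -2]
R4 ← R4 − R1: [0, 0, 4, -2, -2]
R5 ← R5 − R1: [0, -1, -5, 3, 2]
R6 ← R6 + R1: [0, 1, 1, -1, 0]
R3 ← R3 − (1/2)·R2: [0, 0, 4, -2, -2]
R5 ← R5 − (1/4)·R2: [0, 0, -4, 2, 2]
R6 ← R6 + (1/4)·R2: [0, 0, 0, 0, 0]
R4 ← R4 − R3: [0, 0, 0, 0, 0]
R5 ← R5 + R3: [0, 0, 0, 0, 0]
Echelon form has 3 nonzero rows, so rank(T) = 3.
The rank gives the maximum number of linearly independent rows: 3.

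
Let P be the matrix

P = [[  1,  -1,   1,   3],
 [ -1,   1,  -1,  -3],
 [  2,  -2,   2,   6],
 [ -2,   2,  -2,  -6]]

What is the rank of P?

Row reduce to echelon form.
R2 ← R2 + R1: [0, 0, 0, 0]
R3 ← R3 − (2)·R1: [0, 0, 0, 0]
R4 ← R4 + (2)·R1: [0, 0, 0, 0]
Echelon form has 1 nonzero row, so rank(P) = 1.

1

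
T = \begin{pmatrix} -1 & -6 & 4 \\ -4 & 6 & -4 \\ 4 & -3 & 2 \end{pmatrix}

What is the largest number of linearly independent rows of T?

2

Row reduce to echelon form.
R2 ← R2 − (4)·R1: [0, 30, -20]
R3 ← R3 + (4)·R1: [0, -27, 18]
R3 ← R3 + (9/10)·R2: [0, 0, 0]
Echelon form has 2 nonzero rows, so rank(T) = 2.
The rank gives the maximum number of linearly independent rows: 2.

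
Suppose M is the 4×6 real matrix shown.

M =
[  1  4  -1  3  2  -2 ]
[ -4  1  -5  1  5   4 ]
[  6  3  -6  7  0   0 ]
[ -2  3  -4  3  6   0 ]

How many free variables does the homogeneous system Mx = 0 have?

2

Row reduce to echelon form.
R2 ← R2 + (4)·R1: [0, 17, -9, 13, 13, -4]
R3 ← R3 − (6)·R1: [0, -21, 0, -11, -12, 12]
R4 ← R4 + (2)·R1: [0, 11, -6, 9, 10, -4]
R3 ← R3 + (21/17)·R2: [0, 0, -189/17, 86/17, 69/17, 120/17]
R4 ← R4 − (11/17)·R2: [0, 0, -3/17, 10/17, 27/17, -24/17]
R4 ← R4 − (1/63)·R3: [0, 0, 0, 32/63, 32/21, -32/21]
4 nonzero rows, so rank(M) = 4.
M has 6 columns; by rank–nullity, nullity = 6 − 4 = 2.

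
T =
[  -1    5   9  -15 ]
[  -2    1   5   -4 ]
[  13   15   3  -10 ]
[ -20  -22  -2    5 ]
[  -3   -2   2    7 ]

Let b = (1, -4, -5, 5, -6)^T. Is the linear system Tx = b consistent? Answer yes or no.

no

Row reduce the augmented matrix [T | b].
R2 ← R2 − (2)·R1: [0, -9, -13, 26, -6]
R3 ← R3 + (13)·R1: [0, 80, 120, -205, 8]
R4 ← R4 − (20)·R1: [0, -122, -182, 305, -15]
R5 ← R5 − (3)·R1: [0, -17, -25, 52, -9]
R3 ← R3 + (80/9)·R2: [0, 0, 40/9, 235/9, -136/3]
R4 ← R4 − (122/9)·R2: [0, 0, -52/9, -427/9, 199/3]
R5 ← R5 − (17/9)·R2: [0, 0, -4/9, 26/9, 7/3]
R4 ← R4 + (13/10)·R3: [0, 0, 0, -27/2, 37/5]
R5 ← R5 + (1/10)·R3: [0, 0, 0, 11/2, -11/5]
R5 ← R5 + (11/27)·R4: [0, 0, 0, 0, 22/27]
The echelon form has 5 nonzero rows; the last pivot sits in the augmented column, so rank(T) = 4 but rank([T|b]) = 5.
Since the ranks differ, the system is inconsistent.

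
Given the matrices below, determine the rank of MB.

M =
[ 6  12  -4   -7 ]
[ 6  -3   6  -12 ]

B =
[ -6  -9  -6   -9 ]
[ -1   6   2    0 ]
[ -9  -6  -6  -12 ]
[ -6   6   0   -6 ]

First compute MB:
[[ 30,   0,  12,  36],
 [-15, -180, -78, -54]]
Now row reduce the product.
R2 ← R2 + (1/2)·R1: [0, -180, -72, -36]
2 nonzero rows, so rank(MB) = 2.

2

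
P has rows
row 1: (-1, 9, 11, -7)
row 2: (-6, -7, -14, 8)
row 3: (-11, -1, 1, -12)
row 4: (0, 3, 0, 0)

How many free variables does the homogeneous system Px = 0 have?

0

Row reduce to echelon form.
R2 ← R2 − (6)·R1: [0, -61, -80, 50]
R3 ← R3 − (11)·R1: [0, -100, -120, 65]
R3 ← R3 − (100/61)·R2: [0, 0, 680/61, -1035/61]
R4 ← R4 + (3/61)·R2: [0, 0, -240/61, 150/61]
R4 ← R4 + (6/17)·R3: [0, 0, 0, -60/17]
4 nonzero rows, so rank(P) = 4.
P has 4 columns; by rank–nullity, nullity = 4 − 4 = 0.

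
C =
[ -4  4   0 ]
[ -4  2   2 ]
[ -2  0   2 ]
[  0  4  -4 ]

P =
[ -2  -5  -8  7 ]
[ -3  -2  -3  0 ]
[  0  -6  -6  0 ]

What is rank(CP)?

2

First compute CP:
[[ -4,  12,  20, -28],
 [  2,   4,  14, -28],
 [  4,  -2,   4, -14],
 [-12,  16,  12,   0]]
Now row reduce the product.
R2 ← R2 + (1/2)·R1: [0, 10, 24, -42]
R3 ← R3 + R1: [0, 10, 24, -42]
R4 ← R4 − (3)·R1: [0, -20, -48, 84]
R3 ← R3 − R2: [0, 0, 0, 0]
R4 ← R4 + (2)·R2: [0, 0, 0, 0]
2 nonzero rows, so rank(CP) = 2.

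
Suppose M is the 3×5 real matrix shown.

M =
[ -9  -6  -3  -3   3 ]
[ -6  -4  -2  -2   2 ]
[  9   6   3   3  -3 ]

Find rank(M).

Row reduce to echelon form.
R2 ← R2 − (2/3)·R1: [0, 0, 0, 0, 0]
R3 ← R3 + R1: [0, 0, 0, 0, 0]
Echelon form has 1 nonzero row, so rank(M) = 1.

1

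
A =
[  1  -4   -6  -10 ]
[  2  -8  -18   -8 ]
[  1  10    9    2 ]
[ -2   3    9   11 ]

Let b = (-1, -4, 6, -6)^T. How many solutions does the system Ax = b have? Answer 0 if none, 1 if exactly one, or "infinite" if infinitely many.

Row reduce the augmented matrix [A | b].
R2 ← R2 − (2)·R1: [0, 0, -6, 12, -2]
R3 ← R3 − R1: [0, 14, 15, 12, 7]
R4 ← R4 + (2)·R1: [0, -5, -3, -9, -8]
Swap R2 ↔ R3
R4 ← R4 + (5/14)·R2: [0, 0, 33/14, -33/7, -11/2]
R4 ← R4 + (11/28)·R3: [0, 0, 0, 0, -44/7]
The echelon form has 4 nonzero rows; the last pivot sits in the augmented column, so rank(A) = 3 but rank([A|b]) = 4.
Since the ranks differ, the system is inconsistent.
It has no solutions.

0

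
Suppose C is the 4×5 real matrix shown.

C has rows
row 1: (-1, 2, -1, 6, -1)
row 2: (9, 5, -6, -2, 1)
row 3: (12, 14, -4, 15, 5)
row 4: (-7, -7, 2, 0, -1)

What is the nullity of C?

Row reduce to echelon form.
R2 ← R2 + (9)·R1: [0, 23, -15, 52, -8]
R3 ← R3 + (12)·R1: [0, 38, -16, 87, -7]
R4 ← R4 − (7)·R1: [0, -21, 9, -42, 6]
R3 ← R3 − (38/23)·R2: [0, 0, 202/23, 25/23, 143/23]
R4 ← R4 + (21/23)·R2: [0, 0, -108/23, 126/23, -30/23]
R4 ← R4 + (54/101)·R3: [0, 0, 0, 612/101, 204/101]
4 nonzero rows, so rank(C) = 4.
C has 5 columns; by rank–nullity, nullity = 5 − 4 = 1.

1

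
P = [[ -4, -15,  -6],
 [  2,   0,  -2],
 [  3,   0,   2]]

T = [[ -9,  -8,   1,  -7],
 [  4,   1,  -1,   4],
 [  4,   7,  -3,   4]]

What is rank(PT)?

3

First compute PT:
[[-48, -25,  29, -56],
 [-26, -30,   8, -22],
 [-19, -10,  -3, -13]]
Now row reduce the product.
R2 ← R2 − (13/24)·R1: [0, -395/24, -185/24, 25/3]
R3 ← R3 − (19/48)·R1: [0, -5/48, -695/48, 55/6]
R3 ← R3 − (1/158)·R2: [0, 0, -1140/79, 720/79]
3 nonzero rows, so rank(PT) = 3.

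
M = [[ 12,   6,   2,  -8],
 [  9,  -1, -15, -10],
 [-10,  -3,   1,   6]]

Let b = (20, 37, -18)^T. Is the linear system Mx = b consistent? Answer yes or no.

yes

Row reduce the augmented matrix [M | b].
R2 ← R2 − (3/4)·R1: [0, -11/2, -33/2, -4, 22]
R3 ← R3 + (5/6)·R1: [0, 2, 8/3, -2/3, -4/3]
R3 ← R3 + (4/11)·R2: [0, 0, -10/3, -70/33, 20/3]
The echelon form has 3 nonzero rows, and every pivot lies in the first 4 columns, so rank(M) = rank([M|b]) = 3.
The system is consistent.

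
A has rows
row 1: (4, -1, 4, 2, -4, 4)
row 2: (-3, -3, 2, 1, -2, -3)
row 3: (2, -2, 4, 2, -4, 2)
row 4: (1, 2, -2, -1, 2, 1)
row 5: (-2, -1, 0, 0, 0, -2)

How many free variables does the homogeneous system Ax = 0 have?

4

Row reduce to echelon form.
R2 ← R2 + (3/4)·R1: [0, -15/4, 5, 5/2, -5, 0]
R3 ← R3 − (1/2)·R1: [0, -3/2, 2, 1, -2, 0]
R4 ← R4 − (1/4)·R1: [0, 9/4, -3, -3/2, 3, 0]
R5 ← R5 + (1/2)·R1: [0, -3/2, 2, 1, -2, 0]
R3 ← R3 − (2/5)·R2: [0, 0, 0, 0, 0, 0]
R4 ← R4 + (3/5)·R2: [0, 0, 0, 0, 0, 0]
R5 ← R5 − (2/5)·R2: [0, 0, 0, 0, 0, 0]
2 nonzero rows, so rank(A) = 2.
A has 6 columns; by rank–nullity, nullity = 6 − 2 = 4.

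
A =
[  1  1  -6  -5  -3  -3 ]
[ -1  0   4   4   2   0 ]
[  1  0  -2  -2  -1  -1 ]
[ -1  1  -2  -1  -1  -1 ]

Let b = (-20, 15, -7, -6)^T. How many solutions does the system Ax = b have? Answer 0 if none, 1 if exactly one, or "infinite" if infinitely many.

infinite

Row reduce the augmented matrix [A | b].
R2 ← R2 + R1: [0, 1, -2, -1, -1, -3, -5]
R3 ← R3 − R1: [0, -1, 4, 3, 2, 2, 13]
R4 ← R4 + R1: [0, 2, -8, -6, -4, -4, -26]
R3 ← R3 + R2: [0, 0, 2, 2, 1, -1, 8]
R4 ← R4 − (2)·R2: [0, 0, -4, -4, -2, 2, -16]
R4 ← R4 + (2)·R3: [0, 0, 0, 0, 0, 0, 0]
The echelon form has 3 nonzero rows, and every pivot lies in the first 6 columns, so rank(A) = rank([A|b]) = 3.
The system is consistent.
rank = 3 < 6 unknowns, so there are infinitely many solutions.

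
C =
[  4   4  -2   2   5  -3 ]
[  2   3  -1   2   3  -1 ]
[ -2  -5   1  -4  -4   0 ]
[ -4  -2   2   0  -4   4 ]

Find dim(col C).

Row reduce to echelon form.
R2 ← R2 − (1/2)·R1: [0, 1, 0, 1, 1/2, 1/2]
R3 ← R3 + (1/2)·R1: [0, -3, 0, -3, -3/2, -3/2]
R4 ← R4 + R1: [0, 2, 0, 2, 1, 1]
R3 ← R3 + (3)·R2: [0, 0, 0, 0, 0, 0]
R4 ← R4 − (2)·R2: [0, 0, 0, 0, 0, 0]
Echelon form has 2 nonzero rows, so rank(C) = 2.
The column space has dimension equal to the rank: 2.

2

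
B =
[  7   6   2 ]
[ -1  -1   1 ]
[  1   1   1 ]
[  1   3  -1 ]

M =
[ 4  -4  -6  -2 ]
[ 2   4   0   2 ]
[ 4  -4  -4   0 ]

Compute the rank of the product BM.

3

First compute BM:
[[ 48, -12, -50,  -2],
 [ -2,  -4,   2,   0],
 [ 10,  -4, -10,   0],
 [  6,  12,  -2,   4]]
Now row reduce the product.
R2 ← R2 + (1/24)·R1: [0, -9/2, -1/12, -1/12]
R3 ← R3 − (5/24)·R1: [0, -3/2, 5/12, 5/12]
R4 ← R4 − (1/8)·R1: [0, 27/2, 17/4, 17/4]
R3 ← R3 − (1/3)·R2: [0, 0, 4/9, 4/9]
R4 ← R4 + (3)·R2: [0, 0, 4, 4]
R4 ← R4 − (9)·R3: [0, 0, 0, 0]
3 nonzero rows, so rank(BM) = 3.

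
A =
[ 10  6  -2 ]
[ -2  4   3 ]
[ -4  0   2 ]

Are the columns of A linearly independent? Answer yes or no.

Row reduce A to echelon form.
R2 ← R2 + (1/5)·R1: [0, 26/5, 13/5]
R3 ← R3 + (2/5)·R1: [0, 12/5, 6/5]
R3 ← R3 − (6/13)·R2: [0, 0, 0]
2 pivots among 3 columns.
Only 2 < 3 pivot columns, so the columns are linearly dependent.

no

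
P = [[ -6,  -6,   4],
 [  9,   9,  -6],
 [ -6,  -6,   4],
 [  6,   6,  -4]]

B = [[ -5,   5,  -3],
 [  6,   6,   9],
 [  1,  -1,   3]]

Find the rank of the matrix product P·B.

1

First compute PB:
[[ -2, -70, -24],
 [  3, 105,  36],
 [ -2, -70, -24],
 [  2,  70,  24]]
Now row reduce the product.
R2 ← R2 + (3/2)·R1: [0, 0, 0]
R3 ← R3 − R1: [0, 0, 0]
R4 ← R4 + R1: [0, 0, 0]
1 nonzero row, so rank(PB) = 1.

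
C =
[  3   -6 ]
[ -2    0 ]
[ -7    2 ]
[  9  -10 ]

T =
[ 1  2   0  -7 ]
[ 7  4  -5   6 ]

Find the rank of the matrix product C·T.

2

First compute CT:
[[-39, -18,  30, -57],
 [ -2,  -4,   0,  14],
 [  7,  -6, -10,  61],
 [-61, -22,  50, -123]]
Now row reduce the product.
R2 ← R2 − (2/39)·R1: [0, -40/13, -20/13, 220/13]
R3 ← R3 + (7/39)·R1: [0, -120/13, -60/13, 660/13]
R4 ← R4 − (61/39)·R1: [0, 80/13, 40/13, -440/13]
R3 ← R3 − (3)·R2: [0, 0, 0, 0]
R4 ← R4 + (2)·R2: [0, 0, 0, 0]
2 nonzero rows, so rank(CT) = 2.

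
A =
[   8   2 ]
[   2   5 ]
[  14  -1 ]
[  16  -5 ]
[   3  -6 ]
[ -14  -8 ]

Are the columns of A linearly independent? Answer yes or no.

Row reduce A to echelon form.
R2 ← R2 − (1/4)·R1: [0, 9/2]
R3 ← R3 − (7/4)·R1: [0, -9/2]
R4 ← R4 − (2)·R1: [0, -9]
R5 ← R5 − (3/8)·R1: [0, -27/4]
R6 ← R6 + (7/4)·R1: [0, -9/2]
R3 ← R3 + R2: [0, 0]
R4 ← R4 + (2)·R2: [0, 0]
R5 ← R5 + (3/2)·R2: [0, 0]
R6 ← R6 + R2: [0, 0]
2 pivots among 2 columns.
Every column is a pivot column, so the columns are linearly independent.

yes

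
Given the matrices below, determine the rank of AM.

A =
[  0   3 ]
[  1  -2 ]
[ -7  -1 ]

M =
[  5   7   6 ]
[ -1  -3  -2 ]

2

First compute AM:
[[ -3,  -9,  -6],
 [  7,  13,  10],
 [-34, -46, -40]]
Now row reduce the product.
R2 ← R2 + (7/3)·R1: [0, -8, -4]
R3 ← R3 − (34/3)·R1: [0, 56, 28]
R3 ← R3 + (7)·R2: [0, 0, 0]
2 nonzero rows, so rank(AM) = 2.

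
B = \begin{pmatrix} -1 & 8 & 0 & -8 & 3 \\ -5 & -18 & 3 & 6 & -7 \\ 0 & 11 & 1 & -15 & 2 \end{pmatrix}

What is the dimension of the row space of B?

Row reduce to echelon form.
R2 ← R2 − (5)·R1: [0, -58, 3, 46, -22]
R3 ← R3 + (11/58)·R2: [0, 0, 91/58, -182/29, -63/29]
Echelon form has 3 nonzero rows, so rank(B) = 3.
The row space has dimension equal to the rank: 3.

3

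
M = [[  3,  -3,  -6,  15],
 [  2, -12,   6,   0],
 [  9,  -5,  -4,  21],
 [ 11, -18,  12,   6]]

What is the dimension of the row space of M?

3

Row reduce to echelon form.
R2 ← R2 − (2/3)·R1: [0, -10, 10, -10]
R3 ← R3 − (3)·R1: [0, 4, 14, -24]
R4 ← R4 − (11/3)·R1: [0, -7, 34, -49]
R3 ← R3 + (2/5)·R2: [0, 0, 18, -28]
R4 ← R4 − (7/10)·R2: [0, 0, 27, -42]
R4 ← R4 − (3/2)·R3: [0, 0, 0, 0]
Echelon form has 3 nonzero rows, so rank(M) = 3.
The row space has dimension equal to the rank: 3.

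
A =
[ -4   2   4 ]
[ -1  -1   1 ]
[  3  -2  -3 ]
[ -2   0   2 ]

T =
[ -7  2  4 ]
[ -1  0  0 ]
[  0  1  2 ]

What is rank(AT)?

2

First compute AT:
[[ 26,  -4,  -8],
 [  8,  -1,  -2],
 [-19,   3,   6],
 [ 14,  -2,  -4]]
Now row reduce the product.
R2 ← R2 − (4/13)·R1: [0, 3/13, 6/13]
R3 ← R3 + (19/26)·R1: [0, 1/13, 2/13]
R4 ← R4 − (7/13)·R1: [0, 2/13, 4/13]
R3 ← R3 − (1/3)·R2: [0, 0, 0]
R4 ← R4 − (2/3)·R2: [0, 0, 0]
2 nonzero rows, so rank(AT) = 2.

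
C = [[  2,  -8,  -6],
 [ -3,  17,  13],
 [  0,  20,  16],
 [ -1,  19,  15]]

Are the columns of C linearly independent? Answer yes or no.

no

Row reduce C to echelon form.
R2 ← R2 + (3/2)·R1: [0, 5, 4]
R4 ← R4 + (1/2)·R1: [0, 15, 12]
R3 ← R3 − (4)·R2: [0, 0, 0]
R4 ← R4 − (3)·R2: [0, 0, 0]
2 pivots among 3 columns.
Only 2 < 3 pivot columns, so the columns are linearly dependent.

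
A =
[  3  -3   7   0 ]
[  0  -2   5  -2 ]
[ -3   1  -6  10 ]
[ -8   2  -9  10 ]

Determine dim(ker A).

Row reduce to echelon form.
R3 ← R3 + R1: [0, -2, 1, 10]
R4 ← R4 + (8/3)·R1: [0, -6, 29/3, 10]
R3 ← R3 − R2: [0, 0, -4, 12]
R4 ← R4 − (3)·R2: [0, 0, -16/3, 16]
R4 ← R4 − (4/3)·R3: [0, 0, 0, 0]
3 nonzero rows, so rank(A) = 3.
A has 4 columns; by rank–nullity, nullity = 4 − 3 = 1.

1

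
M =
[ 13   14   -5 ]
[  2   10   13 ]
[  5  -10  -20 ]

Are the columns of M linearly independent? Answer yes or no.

yes

Row reduce M to echelon form.
R2 ← R2 − (2/13)·R1: [0, 102/13, 179/13]
R3 ← R3 − (5/13)·R1: [0, -200/13, -235/13]
R3 ← R3 + (100/51)·R2: [0, 0, 455/51]
3 pivots among 3 columns.
Every column is a pivot column, so the columns are linearly independent.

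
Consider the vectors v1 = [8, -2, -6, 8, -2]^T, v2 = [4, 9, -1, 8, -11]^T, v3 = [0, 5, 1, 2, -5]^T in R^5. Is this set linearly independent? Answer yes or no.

no

Form the matrix with these vectors as rows and row reduce.
R2 ← R2 − (1/2)·R1: [0, 10, 2, 4, -10]
R3 ← R3 − (1/2)·R2: [0, 0, 0, 0, 0]
2 nonzero rows, so the 3 vectors span a space of dimension 2.
Since 2 < 3, the vectors are linearly dependent.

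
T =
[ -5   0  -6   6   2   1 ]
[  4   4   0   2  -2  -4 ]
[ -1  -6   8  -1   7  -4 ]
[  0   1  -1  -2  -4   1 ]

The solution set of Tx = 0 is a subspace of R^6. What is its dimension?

Row reduce to echelon form.
R2 ← R2 + (4/5)·R1: [0, 4, -24/5, 34/5, -2/5, -16/5]
R3 ← R3 − (1/5)·R1: [0, -6, 46/5, -11/5, 33/5, -21/5]
R3 ← R3 + (3/2)·R2: [0, 0, 2, 8, 6, -9]
R4 ← R4 − (1/4)·R2: [0, 0, 1/5, -37/10, -39/10, 9/5]
R4 ← R4 − (1/10)·R3: [0, 0, 0, -9/2, -9/2, 27/10]
4 nonzero rows, so rank(T) = 4.
T has 6 columns; by rank–nullity, nullity = 6 − 4 = 2.

2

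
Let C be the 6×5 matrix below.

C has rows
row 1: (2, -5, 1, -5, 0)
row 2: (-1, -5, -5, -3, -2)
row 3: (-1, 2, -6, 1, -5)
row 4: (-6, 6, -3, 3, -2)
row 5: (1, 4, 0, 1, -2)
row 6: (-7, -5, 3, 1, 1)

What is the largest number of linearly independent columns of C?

Row reduce to echelon form.
R2 ← R2 + (1/2)·R1: [0, -15/2, -9/2, -11/2, -2]
R3 ← R3 + (1/2)·R1: [0, -1/2, -11/2, -3/2, -5]
R4 ← R4 + (3)·R1: [0, -9, 0, -12, -2]
R5 ← R5 − (1/2)·R1: [0, 13/2, -1/2, 7/2, -2]
R6 ← R6 + (7/2)·R1: [0, -45/2, 13/2, -33/2, 1]
R3 ← R3 − (1/15)·R2: [0, 0, -26/5, -17/15, -73/15]
R4 ← R4 − (6/5)·R2: [0, 0, 27/5, -27/5, 2/5]
R5 ← R5 + (13/15)·R2: [0, 0, -22/5, -19/15, -56/15]
R6 ← R6 − (3)·R2: [0, 0, 20, 0, 7]
R4 ← R4 + (27/26)·R3: [0, 0, 0, -171/26, -121/26]
R5 ← R5 − (11/13)·R3: [0, 0, 0, -4/13, 5/13]
R6 ← R6 + (50/13)·R3: [0, 0, 0, -170/39, -457/39]
R5 ← R5 − (8/171)·R4: [0, 0, 0, 0, 103/171]
R6 ← R6 − (340/513)·R4: [0, 0, 0, 0, -4429/513]
R6 ← R6 + (43/3)·R5: [0, 0, 0, 0, 0]
Echelon form has 5 nonzero rows, so rank(C) = 5.
The rank gives the maximum number of linearly independent columns: 5.

5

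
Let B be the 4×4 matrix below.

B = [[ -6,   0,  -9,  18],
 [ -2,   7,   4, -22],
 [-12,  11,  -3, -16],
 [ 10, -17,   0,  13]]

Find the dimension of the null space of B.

Row reduce to echelon form.
R2 ← R2 − (1/3)·R1: [0, 7, 7, -28]
R3 ← R3 − (2)·R1: [0, 11, 15, -52]
R4 ← R4 + (5/3)·R1: [0, -17, -15, 43]
R3 ← R3 − (11/7)·R2: [0, 0, 4, -8]
R4 ← R4 + (17/7)·R2: [0, 0, 2, -25]
R4 ← R4 − (1/2)·R3: [0, 0, 0, -21]
4 nonzero rows, so rank(B) = 4.
B has 4 columns; by rank–nullity, nullity = 4 − 4 = 0.

0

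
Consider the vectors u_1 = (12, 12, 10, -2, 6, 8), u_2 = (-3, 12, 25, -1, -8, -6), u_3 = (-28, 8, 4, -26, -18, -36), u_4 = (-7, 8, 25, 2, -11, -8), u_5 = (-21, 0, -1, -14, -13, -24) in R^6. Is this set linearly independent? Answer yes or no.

Form the matrix with these vectors as rows and row reduce.
R2 ← R2 + (1/4)·R1: [0, 15, 55/2, -3/2, -13/2, -4]
R3 ← R3 + (7/3)·R1: [0, 36, 82/3, -92/3, -4, -52/3]
R4 ← R4 + (7/12)·R1: [0, 15, 185/6, 5/6, -15/2, -10/3]
R5 ← R5 + (7/4)·R1: [0, 21, 33/2, -35/2, -5/2, -10]
R3 ← R3 − (12/5)·R2: [0, 0, -116/3, -406/15, 58/5, -116/15]
R4 ← R4 − R2: [0, 0, 10/3, 7/3, -1, 2/3]
R5 ← R5 − (7/5)·R2: [0, 0, -22, -77/5, 33/5, -22/5]
R4 ← R4 + (5/58)·R3: [0, 0, 0, 0, 0, 0]
R5 ← R5 − (33/58)·R3: [0, 0, 0, 0, 0, 0]
3 nonzero rows, so the 5 vectors span a space of dimension 3.
Since 3 < 5, the vectors are linearly dependent.

no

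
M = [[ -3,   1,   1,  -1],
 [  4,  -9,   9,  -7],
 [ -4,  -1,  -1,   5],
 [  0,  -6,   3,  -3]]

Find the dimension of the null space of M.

0

Row reduce to echelon form.
R2 ← R2 + (4/3)·R1: [0, -23/3, 31/3, -25/3]
R3 ← R3 − (4/3)·R1: [0, -7/3, -7/3, 19/3]
R3 ← R3 − (7/23)·R2: [0, 0, -126/23, 204/23]
R4 ← R4 − (18/23)·R2: [0, 0, -117/23, 81/23]
R4 ← R4 − (13/14)·R3: [0, 0, 0, -33/7]
4 nonzero rows, so rank(M) = 4.
M has 4 columns; by rank–nullity, nullity = 4 − 4 = 0.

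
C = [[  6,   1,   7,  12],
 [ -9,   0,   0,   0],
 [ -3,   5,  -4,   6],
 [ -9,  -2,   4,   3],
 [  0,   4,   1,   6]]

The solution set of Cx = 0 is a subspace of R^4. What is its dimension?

0

Row reduce to echelon form.
R2 ← R2 + (3/2)·R1: [0, 3/2, 21/2, 18]
R3 ← R3 + (1/2)·R1: [0, 11/2, -1/2, 12]
R4 ← R4 + (3/2)·R1: [0, -1/2, 29/2, 21]
R3 ← R3 − (11/3)·R2: [0, 0, -39, -54]
R4 ← R4 + (1/3)·R2: [0, 0, 18, 27]
R5 ← R5 − (8/3)·R2: [0, 0, -27, -42]
R4 ← R4 + (6/13)·R3: [0, 0, 0, 27/13]
R5 ← R5 − (9/13)·R3: [0, 0, 0, -60/13]
R5 ← R5 + (20/9)·R4: [0, 0, 0, 0]
4 nonzero rows, so rank(C) = 4.
C has 4 columns; by rank–nullity, nullity = 4 − 4 = 0.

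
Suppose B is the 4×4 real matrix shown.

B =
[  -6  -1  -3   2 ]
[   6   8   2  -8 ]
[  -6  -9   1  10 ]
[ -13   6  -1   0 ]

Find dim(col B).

Row reduce to echelon form.
R2 ← R2 + R1: [0, 7, -1, -6]
R3 ← R3 − R1: [0, -8, 4, 8]
R4 ← R4 − (13/6)·R1: [0, 49/6, 11/2, -13/3]
R3 ← R3 + (8/7)·R2: [0, 0, 20/7, 8/7]
R4 ← R4 − (7/6)·R2: [0, 0, 20/3, 8/3]
R4 ← R4 − (7/3)·R3: [0, 0, 0, 0]
Echelon form has 3 nonzero rows, so rank(B) = 3.
The column space has dimension equal to the rank: 3.

3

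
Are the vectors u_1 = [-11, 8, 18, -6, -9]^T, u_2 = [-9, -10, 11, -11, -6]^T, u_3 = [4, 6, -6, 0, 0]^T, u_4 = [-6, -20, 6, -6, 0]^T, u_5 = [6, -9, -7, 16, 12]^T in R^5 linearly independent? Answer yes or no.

no

Form the matrix with these vectors as rows and row reduce.
R2 ← R2 − (9/11)·R1: [0, -182/11, -41/11, -67/11, 15/11]
R3 ← R3 + (4/11)·R1: [0, 98/11, 6/11, -24/11, -36/11]
R4 ← R4 − (6/11)·R1: [0, -268/11, -42/11, -30/11, 54/11]
R5 ← R5 + (6/11)·R1: [0, -51/11, 31/11, 140/11, 78/11]
R3 ← R3 + (7/13)·R2: [0, 0, -19/13, -71/13, -33/13]
R4 ← R4 − (134/91)·R2: [0, 0, 152/91, 568/91, 264/91]
R5 ← R5 − (51/182)·R2: [0, 0, 703/182, 2627/182, 1221/182]
R4 ← R4 + (8/7)·R3: [0, 0, 0, 0, 0]
R5 ← R5 + (37/14)·R3: [0, 0, 0, 0, 0]
3 nonzero rows, so the 5 vectors span a space of dimension 3.
Since 3 < 5, the vectors are linearly dependent.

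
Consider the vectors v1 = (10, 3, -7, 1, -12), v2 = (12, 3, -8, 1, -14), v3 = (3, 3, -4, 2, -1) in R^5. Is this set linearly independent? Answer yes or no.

yes

Form the matrix with these vectors as rows and row reduce.
R2 ← R2 − (6/5)·R1: [0, -3/5, 2/5, -1/5, 2/5]
R3 ← R3 − (3/10)·R1: [0, 21/10, -19/10, 17/10, 13/5]
R3 ← R3 + (7/2)·R2: [0, 0, -1/2, 1, 4]
3 nonzero rows, so the 3 vectors span a space of dimension 3.
Since 3 = 3, the vectors are linearly independent.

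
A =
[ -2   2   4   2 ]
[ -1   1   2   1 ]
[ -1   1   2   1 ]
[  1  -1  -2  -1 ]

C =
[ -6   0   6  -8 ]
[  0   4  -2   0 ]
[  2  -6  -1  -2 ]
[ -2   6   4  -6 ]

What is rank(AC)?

1

First compute AC:
[[ 16,  -4, -12,  -4],
 [  8,  -2,  -6,  -2],
 [  8,  -2,  -6,  -2],
 [ -8,   2,   6,   2]]
Now row reduce the product.
R2 ← R2 − (1/2)·R1: [0, 0, 0, 0]
R3 ← R3 − (1/2)·R1: [0, 0, 0, 0]
R4 ← R4 + (1/2)·R1: [0, 0, 0, 0]
1 nonzero row, so rank(AC) = 1.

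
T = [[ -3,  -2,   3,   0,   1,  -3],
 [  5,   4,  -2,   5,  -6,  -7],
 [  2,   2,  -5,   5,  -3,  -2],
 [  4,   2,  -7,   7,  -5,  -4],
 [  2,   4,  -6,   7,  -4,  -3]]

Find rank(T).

4

Row reduce to echelon form.
R2 ← R2 + (5/3)·R1: [0, 2/3, 3, 5, -13/3, -12]
R3 ← R3 + (2/3)·R1: [0, 2/3, -3, 5, -7/3, -4]
R4 ← R4 + (4/3)·R1: [0, -2/3, -3, 7, -11/3, -8]
R5 ← R5 + (2/3)·R1: [0, 8/3, -4, 7, -10/3, -5]
R3 ← R3 − R2: [0, 0, -6, 0, 2, 8]
R4 ← R4 + R2: [0, 0, 0, 12, -8, -20]
R5 ← R5 − (4)·R2: [0, 0, -16, -13, 14, 43]
R5 ← R5 − (8/3)·R3: [0, 0, 0, -13, 26/3, 65/3]
R5 ← R5 + (13/12)·R4: [0, 0, 0, 0, 0, 0]
Echelon form has 4 nonzero rows, so rank(T) = 4.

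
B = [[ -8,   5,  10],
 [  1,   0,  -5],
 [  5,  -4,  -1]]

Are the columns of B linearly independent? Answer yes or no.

no

Row reduce B to echelon form.
R2 ← R2 + (1/8)·R1: [0, 5/8, -15/4]
R3 ← R3 + (5/8)·R1: [0, -7/8, 21/4]
R3 ← R3 + (7/5)·R2: [0, 0, 0]
2 pivots among 3 columns.
Only 2 < 3 pivot columns, so the columns are linearly dependent.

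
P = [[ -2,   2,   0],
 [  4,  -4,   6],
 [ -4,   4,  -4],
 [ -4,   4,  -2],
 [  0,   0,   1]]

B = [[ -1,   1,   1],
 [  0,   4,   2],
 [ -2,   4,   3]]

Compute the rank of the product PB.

2

First compute PB:
[[  2,   6,   2],
 [-16,  12,  14],
 [ 12,  -4,  -8],
 [  8,   4,  -2],
 [ -2,   4,   3]]
Now row reduce the product.
R2 ← R2 + (8)·R1: [0, 60, 30]
R3 ← R3 − (6)·R1: [0, -40, -20]
R4 ← R4 − (4)·R1: [0, -20, -10]
R5 ← R5 + R1: [0, 10, 5]
R3 ← R3 + (2/3)·R2: [0, 0, 0]
R4 ← R4 + (1/3)·R2: [0, 0, 0]
R5 ← R5 − (1/6)·R2: [0, 0, 0]
2 nonzero rows, so rank(PB) = 2.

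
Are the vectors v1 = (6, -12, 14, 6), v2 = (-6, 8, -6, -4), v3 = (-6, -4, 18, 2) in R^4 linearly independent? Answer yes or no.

no

Form the matrix with these vectors as rows and row reduce.
R2 ← R2 + R1: [0, -4, 8, 2]
R3 ← R3 + R1: [0, -16, 32, 8]
R3 ← R3 − (4)·R2: [0, 0, 0, 0]
2 nonzero rows, so the 3 vectors span a space of dimension 2.
Since 2 < 3, the vectors are linearly dependent.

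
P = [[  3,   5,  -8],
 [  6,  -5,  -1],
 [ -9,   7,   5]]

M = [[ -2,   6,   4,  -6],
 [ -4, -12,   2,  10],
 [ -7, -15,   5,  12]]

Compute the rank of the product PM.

First compute PM:
[[ 30,  78, -18, -64],
 [ 15, 111,   9, -98],
 [-45, -213,   3, 184]]
Now row reduce the product.
R2 ← R2 − (1/2)·R1: [0, 72, 18, -66]
R3 ← R3 + (3/2)·R1: [0, -96, -24, 88]
R3 ← R3 + (4/3)·R2: [0, 0, 0, 0]
2 nonzero rows, so rank(PM) = 2.

2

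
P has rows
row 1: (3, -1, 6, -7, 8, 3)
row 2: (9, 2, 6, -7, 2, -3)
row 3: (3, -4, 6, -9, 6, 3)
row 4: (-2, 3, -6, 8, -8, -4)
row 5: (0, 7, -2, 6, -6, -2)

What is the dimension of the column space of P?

Row reduce to echelon form.
R2 ← R2 − (3)·R1: [0, 5, -12, 14, -22, -12]
R3 ← R3 − R1: [0, -3, 0, -2, -2, 0]
R4 ← R4 + (2/3)·R1: [0, 7/3, -2, 10/3, -8/3, -2]
R3 ← R3 + (3/5)·R2: [0, 0, -36/5, 32/5, -76/5, -36/5]
R4 ← R4 − (7/15)·R2: [0, 0, 18/5, -16/5, 38/5, 18/5]
R5 ← R5 − (7/5)·R2: [0, 0, 74/5, -68/5, 124/5, 74/5]
R4 ← R4 + (1/2)·R3: [0, 0, 0, 0, 0, 0]
R5 ← R5 + (37/18)·R3: [0, 0, 0, -4/9, -58/9, 0]
Swap R4 ↔ R5
Echelon form has 4 nonzero rows, so rank(P) = 4.
The column space has dimension equal to the rank: 4.

4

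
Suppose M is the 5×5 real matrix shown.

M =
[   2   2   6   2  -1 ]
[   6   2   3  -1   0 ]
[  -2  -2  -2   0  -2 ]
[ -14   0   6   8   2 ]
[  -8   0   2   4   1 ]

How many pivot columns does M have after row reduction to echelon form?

4

Row reduce to echelon form.
R2 ← R2 − (3)·R1: [0, -4, -15, -7, 3]
R3 ← R3 + R1: [0, 0, 4, 2, -3]
R4 ← R4 + (7)·R1: [0, 14, 48, 22, -5]
R5 ← R5 + (4)·R1: [0, 8, 26, 12, -3]
R4 ← R4 + (7/2)·R2: [0, 0, -9/2, -5/2, 11/2]
R5 ← R5 + (2)·R2: [0, 0, -4, -2, 3]
R4 ← R4 + (9/8)·R3: [0, 0, 0, -1/4, 17/8]
R5 ← R5 + R3: [0, 0, 0, 0, 0]
Echelon form has 4 nonzero rows, so rank(M) = 4.
Each nonzero row contributes one pivot column: 4 pivot columns.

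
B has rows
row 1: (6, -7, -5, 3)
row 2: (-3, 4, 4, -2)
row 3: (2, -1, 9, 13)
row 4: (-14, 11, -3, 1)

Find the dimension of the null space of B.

1

Row reduce to echelon form.
R2 ← R2 + (1/2)·R1: [0, 1/2, 3/2, -1/2]
R3 ← R3 − (1/3)·R1: [0, 4/3, 32/3, 12]
R4 ← R4 + (7/3)·R1: [0, -16/3, -44/3, 8]
R3 ← R3 − (8/3)·R2: [0, 0, 20/3, 40/3]
R4 ← R4 + (32/3)·R2: [0, 0, 4/3, 8/3]
R4 ← R4 − (1/5)·R3: [0, 0, 0, 0]
3 nonzero rows, so rank(B) = 3.
B has 4 columns; by rank–nullity, nullity = 4 − 3 = 1.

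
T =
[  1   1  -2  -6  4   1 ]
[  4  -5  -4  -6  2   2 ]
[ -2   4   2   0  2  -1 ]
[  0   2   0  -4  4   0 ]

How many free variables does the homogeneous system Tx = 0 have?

Row reduce to echelon form.
R2 ← R2 − (4)·R1: [0, -9, 4, 18, -14, -2]
R3 ← R3 + (2)·R1: [0, 6, -2, -12, 10, 1]
R3 ← R3 + (2/3)·R2: [0, 0, 2/3, 0, 2/3, -1/3]
R4 ← R4 + (2/9)·R2: [0, 0, 8/9, 0, 8/9, -4/9]
R4 ← R4 − (4/3)·R3: [0, 0, 0, 0, 0, 0]
3 nonzero rows, so rank(T) = 3.
T has 6 columns; by rank–nullity, nullity = 6 − 3 = 3.

3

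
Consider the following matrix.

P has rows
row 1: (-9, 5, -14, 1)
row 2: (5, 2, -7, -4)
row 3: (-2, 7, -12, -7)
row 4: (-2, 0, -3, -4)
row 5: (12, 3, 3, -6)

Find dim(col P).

Row reduce to echelon form.
R2 ← R2 + (5/9)·R1: [0, 43/9, -133/9, -31/9]
R3 ← R3 − (2/9)·R1: [0, 53/9, -80/9, -65/9]
R4 ← R4 − (2/9)·R1: [0, -10/9, 1/9, -38/9]
R5 ← R5 + (4/3)·R1: [0, 29/3, -47/3, -14/3]
R3 ← R3 − (53/43)·R2: [0, 0, 401/43, -128/43]
R4 ← R4 + (10/43)·R2: [0, 0, -143/43, -216/43]
R5 ← R5 − (87/43)·R2: [0, 0, 612/43, 99/43]
R4 ← R4 + (143/401)·R3: [0, 0, 0, -2440/401]
R5 ← R5 − (612/401)·R3: [0, 0, 0, 2745/401]
R5 ← R5 + (9/8)·R4: [0, 0, 0, 0]
Echelon form has 4 nonzero rows, so rank(P) = 4.
The column space has dimension equal to the rank: 4.

4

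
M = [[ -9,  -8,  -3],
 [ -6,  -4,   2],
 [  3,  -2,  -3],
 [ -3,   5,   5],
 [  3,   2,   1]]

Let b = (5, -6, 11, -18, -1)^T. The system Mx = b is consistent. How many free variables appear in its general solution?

0

Row reduce the augmented matrix [M | b].
R2 ← R2 − (2/3)·R1: [0, 4/3, 4, -28/3]
R3 ← R3 + (1/3)·R1: [0, -14/3, -4, 38/3]
R4 ← R4 − (1/3)·R1: [0, 23/3, 6, -59/3]
R5 ← R5 + (1/3)·R1: [0, -2/3, 0, 2/3]
R3 ← R3 + (7/2)·R2: [0, 0, 10, -20]
R4 ← R4 − (23/4)·R2: [0, 0, -17, 34]
R5 ← R5 + (1/2)·R2: [0, 0, 2, -4]
R4 ← R4 + (17/10)·R3: [0, 0, 0, 0]
R5 ← R5 − (1/5)·R3: [0, 0, 0, 0]
The echelon form has 3 nonzero rows, and every pivot lies in the first 3 columns, so rank(M) = rank([M|b]) = 3.
The system is consistent.
Free variables = (unknowns) − (rank) = 3 − 3 = 0.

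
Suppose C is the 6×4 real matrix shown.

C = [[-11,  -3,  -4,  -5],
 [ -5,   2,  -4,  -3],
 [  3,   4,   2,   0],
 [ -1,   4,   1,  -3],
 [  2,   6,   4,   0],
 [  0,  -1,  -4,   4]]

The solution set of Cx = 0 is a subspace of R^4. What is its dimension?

Row reduce to echelon form.
R2 ← R2 − (5/11)·R1: [0, 37/11, -24/11, -8/11]
R3 ← R3 + (3/11)·R1: [0, 35/11, 10/11, -15/11]
R4 ← R4 − (1/11)·R1: [0, 47/11, 15/11, -28/11]
R5 ← R5 + (2/11)·R1: [0, 60/11, 36/11, -10/11]
R3 ← R3 − (35/37)·R2: [0, 0, 110/37, -25/37]
R4 ← R4 − (47/37)·R2: [0, 0, 153/37, -60/37]
R5 ← R5 − (60/37)·R2: [0, 0, 252/37, 10/37]
R6 ← R6 + (11/37)·R2: [0, 0, -172/37, 140/37]
R4 ← R4 − (153/110)·R3: [0, 0, 0, -15/22]
R5 ← R5 − (126/55)·R3: [0, 0, 0, 20/11]
R6 ← R6 + (86/55)·R3: [0, 0, 0, 30/11]
R5 ← R5 + (8/3)·R4: [0, 0, 0, 0]
R6 ← R6 + (4)·R4: [0, 0, 0, 0]
4 nonzero rows, so rank(C) = 4.
C has 4 columns; by rank–nullity, nullity = 4 − 4 = 0.

0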